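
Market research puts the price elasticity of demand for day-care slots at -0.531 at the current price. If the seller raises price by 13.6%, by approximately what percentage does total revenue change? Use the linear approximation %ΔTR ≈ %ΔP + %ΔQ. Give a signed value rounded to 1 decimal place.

+6.4%

%ΔQ ≈ Ed × %ΔP = (-0.531) × (+13.6%) = -7.2216%
%ΔTR ≈ %ΔP + %ΔQ = (+13.6%) + (-7.2216%) = +6.3784%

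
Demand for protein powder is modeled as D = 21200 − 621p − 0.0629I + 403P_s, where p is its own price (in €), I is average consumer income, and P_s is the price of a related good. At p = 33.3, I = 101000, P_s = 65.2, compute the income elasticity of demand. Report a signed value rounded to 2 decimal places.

At the given values, D = 21200 − 621(33.3) − 0.0629(101000) + 403(65.2) = 20443.4.
∂D/∂I = -0.0629.
E = (-0.0629) × (101000/20443.4) = -0.3107…

-0.31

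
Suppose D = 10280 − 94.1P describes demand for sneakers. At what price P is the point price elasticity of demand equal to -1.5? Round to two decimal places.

65.55

Ed = −94.1P/(10280 − 94.1P). Set this equal to -1.5:
94.1P = 1.5·(10280 − 94.1P) ⇒ 94.1P(1 + 1.5) = 1.5·10280
P = 1.5·10280 / (94.1·2.5) = 65.5472…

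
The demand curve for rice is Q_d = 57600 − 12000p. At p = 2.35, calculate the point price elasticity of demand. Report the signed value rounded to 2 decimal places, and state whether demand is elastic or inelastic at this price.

-0.96; inelastic

dQ_d/dp = −12000. At p = 2.35, Q_d = 57600 − 12000(2.35) = 29400.
Ed = (dQ_d/dp)·(p/Q_d) = −12000 × (2.35/29400) = -0.9591…
|Ed| = 0.96 < 1, so demand is inelastic.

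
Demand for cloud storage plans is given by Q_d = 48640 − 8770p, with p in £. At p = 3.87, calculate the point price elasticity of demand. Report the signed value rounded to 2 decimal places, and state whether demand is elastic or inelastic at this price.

dQ_d/dp = −8770. At p = 3.87, Q_d = 48640 − 8770(3.87) = 14700.1.
Ed = (dQ_d/dp)·(p/Q_d) = −8770 × (3.87/14700.1) = -2.3088…
|Ed| = 2.31 > 1, so demand is elastic.

-2.31; elastic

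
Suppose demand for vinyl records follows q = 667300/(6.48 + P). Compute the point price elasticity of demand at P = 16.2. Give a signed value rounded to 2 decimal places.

dq/dP = −667300/(6.48 + P)² = -1297.28. At P = 16.2, q = 29422.4.
Ed = (dq/dP)·(P/q) = (-1297.28) × (16.2/29422.4) = -0.7142…

-0.71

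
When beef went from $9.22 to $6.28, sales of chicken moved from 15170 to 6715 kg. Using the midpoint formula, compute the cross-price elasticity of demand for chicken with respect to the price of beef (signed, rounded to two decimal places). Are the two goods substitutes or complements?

2.04; substitutes

%ΔQ_{chicken} = (6715 − 15170)/avg = -8455/10942.5 = -0.772675…
%ΔP_{beef} = (6.28 − 9.22)/avg = -2.94/7.75 = -0.379354…
E_cross = (-8455/10942.5) / (-2.94/7.75) = 2.0368…
E_cross > 0 ⇒ the goods are substitutes.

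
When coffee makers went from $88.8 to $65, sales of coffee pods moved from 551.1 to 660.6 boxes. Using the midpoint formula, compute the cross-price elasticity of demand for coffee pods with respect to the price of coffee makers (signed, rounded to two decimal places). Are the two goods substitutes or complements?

-0.58; complements

%ΔQ_{coffee pods} = (660.6 − 551.1)/avg = 109.5/605.85 = 0.180737…
%ΔP_{coffee makers} = (65 − 88.8)/avg = -23.8/76.9 = -0.309492…
E_cross = (109.5/605.85) / (-23.8/76.9) = -0.5839…
E_cross < 0 ⇒ the goods are complements.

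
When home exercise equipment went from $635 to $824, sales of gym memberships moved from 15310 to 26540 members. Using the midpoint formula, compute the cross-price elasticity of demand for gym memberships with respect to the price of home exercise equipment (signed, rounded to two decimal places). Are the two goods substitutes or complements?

2.07; substitutes

%ΔQ_{gym memberships} = (26540 − 15310)/avg = 11230/20925 = 0.536678…
%ΔP_{home exercise equipment} = (824 − 635)/avg = 189/729.5 = 0.259081…
E_cross = (11230/20925) / (189/729.5) = 2.0714…
E_cross > 0 ⇒ the goods are substitutes.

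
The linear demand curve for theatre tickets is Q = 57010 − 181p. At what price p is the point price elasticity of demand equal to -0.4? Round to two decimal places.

Ed = −181p/(57010 − 181p). Set this equal to -0.4:
181p = 0.4·(57010 − 181p) ⇒ 181p(1 + 0.4) = 0.4·57010
p = 0.4·57010 / (181·1.4) = 89.9921…

89.99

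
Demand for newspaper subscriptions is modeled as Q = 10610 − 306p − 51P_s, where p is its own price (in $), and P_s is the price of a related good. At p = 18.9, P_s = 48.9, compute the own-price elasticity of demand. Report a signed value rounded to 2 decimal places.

At the given values, Q = 10610 − 306(18.9) − 51(48.9) = 2332.7.
∂Q/∂p = −306.
E = (-306) × (18.9/2332.7) = -2.4792…

-2.48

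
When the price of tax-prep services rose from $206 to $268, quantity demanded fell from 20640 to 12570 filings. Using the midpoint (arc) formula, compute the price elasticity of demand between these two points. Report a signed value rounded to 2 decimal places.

%ΔQ = (12570 − 20640) / [(20640 + 12570)/2] = -8070/16605 = -0.485998…
%ΔP = (268 − 206) / [(206 + 268)/2] = 62/237 = 0.261603…
Arc Ed = %ΔQ / %ΔP = (-8070/16605) / (62/237) = -1.8577…

-1.86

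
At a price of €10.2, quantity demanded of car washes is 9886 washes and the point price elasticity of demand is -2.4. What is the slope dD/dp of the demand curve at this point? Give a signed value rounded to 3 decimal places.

Ed = (dD/dp)·(p/D) ⇒ dD/dp = Ed·D/p = (-2.4)·9886/10.2 = -2326.11764…

-2326.118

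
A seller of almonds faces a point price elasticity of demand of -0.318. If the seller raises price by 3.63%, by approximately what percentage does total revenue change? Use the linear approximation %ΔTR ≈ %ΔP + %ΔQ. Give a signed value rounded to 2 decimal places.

%ΔQ ≈ Ed × %ΔP = (-0.318) × (+3.63%) = -1.1543%
%ΔTR ≈ %ΔP + %ΔQ = (+3.63%) + (-1.1543%) = +2.4757%

+2.48%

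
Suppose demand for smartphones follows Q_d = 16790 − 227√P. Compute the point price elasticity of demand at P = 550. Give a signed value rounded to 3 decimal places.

dQ_d/dP = −227/(2√P) = -4.83966. At P = 550, Q_d = 11466.4.
Ed = (dQ_d/dP)·(P/Q_d) = (-4.83966) × (550/11466.4) = -0.23214…

-0.232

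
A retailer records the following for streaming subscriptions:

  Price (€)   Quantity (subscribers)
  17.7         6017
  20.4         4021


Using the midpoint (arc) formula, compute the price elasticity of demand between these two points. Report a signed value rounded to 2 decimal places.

-2.81

%ΔQ = (4021 − 6017) / [(6017 + 4021)/2] = -1996/5019 = -0.397688…
%ΔP = (20.4 − 17.7) / [(17.7 + 20.4)/2] = 2.7/19.05 = 0.141732…
Arc Ed = %ΔQ / %ΔP = (-1996/5019) / (2.7/19.05) = -2.8059…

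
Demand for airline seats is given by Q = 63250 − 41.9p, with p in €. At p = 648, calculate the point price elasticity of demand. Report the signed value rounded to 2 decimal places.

-0.75

dQ/dp = −41.9. At p = 648, Q = 63250 − 41.9(648) = 36098.8.
Ed = (dQ/dp)·(p/Q) = −41.9 × (648/36098.8) = -0.7521…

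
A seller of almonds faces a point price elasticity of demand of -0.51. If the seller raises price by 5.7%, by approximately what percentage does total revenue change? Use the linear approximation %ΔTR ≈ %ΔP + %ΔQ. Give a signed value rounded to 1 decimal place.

+2.8%

%ΔQ ≈ Ed × %ΔP = (-0.51) × (+5.7%) = -2.9070%
%ΔTR ≈ %ΔP + %ΔQ = (+5.7%) + (-2.9070%) = +2.7930%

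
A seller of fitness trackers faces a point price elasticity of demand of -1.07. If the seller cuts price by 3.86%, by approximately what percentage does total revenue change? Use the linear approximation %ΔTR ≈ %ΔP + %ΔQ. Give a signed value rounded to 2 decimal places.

%ΔQ ≈ Ed × %ΔP = (-1.07) × (-3.86%) = +4.1302%
%ΔTR ≈ %ΔP + %ΔQ = (-3.86%) + (+4.1302%) = +0.2702%

+0.27%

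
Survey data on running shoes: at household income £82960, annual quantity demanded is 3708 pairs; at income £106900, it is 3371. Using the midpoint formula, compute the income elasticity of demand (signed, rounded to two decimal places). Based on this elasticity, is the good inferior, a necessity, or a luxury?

-0.38; inferior

%ΔQ = (3371 − 3708)/[( 3708 + 3371)/2] = -337/3539.5 = -0.095211…
%ΔIncome = (106900 − 82960)/[( 82960 + 106900)/2] = 23940/94930 = 0.252185…
E_income = (-337/3539.5) / (23940/94930) = -0.3775…
E_income < 0 ⇒ inferior good.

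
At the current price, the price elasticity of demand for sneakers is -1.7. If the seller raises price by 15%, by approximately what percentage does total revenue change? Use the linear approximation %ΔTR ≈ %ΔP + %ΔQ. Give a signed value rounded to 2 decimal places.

%ΔQ ≈ Ed × %ΔP = (-1.7) × (+15%) = -25.5000%
%ΔTR ≈ %ΔP + %ΔQ = (+15%) + (-25.5000%) = -10.5000%

-10.50%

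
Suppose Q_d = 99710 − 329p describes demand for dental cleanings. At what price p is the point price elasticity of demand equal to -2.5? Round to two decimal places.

216.48

Ed = −329p/(99710 − 329p). Set this equal to -2.5:
329p = 2.5·(99710 − 329p) ⇒ 329p(1 + 2.5) = 2.5·99710
p = 2.5·99710 / (329·3.5) = 216.4785…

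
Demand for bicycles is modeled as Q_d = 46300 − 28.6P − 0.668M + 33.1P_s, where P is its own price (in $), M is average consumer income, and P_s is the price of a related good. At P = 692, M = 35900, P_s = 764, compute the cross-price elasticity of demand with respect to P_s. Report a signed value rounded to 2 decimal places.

0.91

At the given values, Q_d = 46300 − 28.6(692) − 0.668(35900) + 33.1(764) = 27816.
∂Q_d/∂P_s = 33.1.
E = (33.1) × (764/27816) = 0.9091…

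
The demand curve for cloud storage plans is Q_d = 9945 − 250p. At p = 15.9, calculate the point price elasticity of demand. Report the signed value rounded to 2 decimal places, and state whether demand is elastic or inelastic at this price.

-0.67; inelastic

dQ_d/dp = −250. At p = 15.9, Q_d = 9945 − 250(15.9) = 5970.
Ed = (dQ_d/dp)·(p/Q_d) = −250 × (15.9/5970) = -0.6658…
|Ed| = 0.67 < 1, so demand is inelastic.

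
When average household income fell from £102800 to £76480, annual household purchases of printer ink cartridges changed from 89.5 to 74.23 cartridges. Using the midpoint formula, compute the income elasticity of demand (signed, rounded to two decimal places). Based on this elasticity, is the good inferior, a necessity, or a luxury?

%ΔQ = (74.23 − 89.5)/[( 89.5 + 74.23)/2] = -15.27/81.865 = -0.186526…
%ΔIncome = (76480 − 102800)/[( 102800 + 76480)/2] = -26320/89640 = -0.293618…
E_income = (-15.27/81.865) / (-26320/89640) = 0.6352…
0 < E_income < 1 ⇒ normal good, necessity.

0.64; necessity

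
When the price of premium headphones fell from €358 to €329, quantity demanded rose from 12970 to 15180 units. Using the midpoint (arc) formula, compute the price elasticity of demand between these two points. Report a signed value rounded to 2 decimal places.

%ΔQ = (15180 − 12970) / [(12970 + 15180)/2] = 2210/14075 = 0.157015…
%ΔP = (329 − 358) / [(358 + 329)/2] = -29/343.5 = -0.084425…
Arc Ed = %ΔQ / %ΔP = (2210/14075) / (-29/343.5) = -1.8598…

-1.86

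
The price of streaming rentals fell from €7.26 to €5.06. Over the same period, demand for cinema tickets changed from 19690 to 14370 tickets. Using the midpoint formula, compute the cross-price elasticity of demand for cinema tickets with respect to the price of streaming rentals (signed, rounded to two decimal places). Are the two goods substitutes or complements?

%ΔQ_{cinema tickets} = (14370 − 19690)/avg = -5320/17030 = -0.312389…
%ΔP_{streaming rentals} = (5.06 − 7.26)/avg = -2.2/6.16 = -0.357142…
E_cross = (-5320/17030) / (-2.2/6.16) = 0.8746…
E_cross > 0 ⇒ the goods are substitutes.

0.87; substitutes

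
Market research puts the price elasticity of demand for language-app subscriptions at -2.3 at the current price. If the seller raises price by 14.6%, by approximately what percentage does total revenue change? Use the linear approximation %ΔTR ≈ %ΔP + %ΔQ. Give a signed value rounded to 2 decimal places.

-18.98%

%ΔQ ≈ Ed × %ΔP = (-2.3) × (+14.6%) = -33.5800%
%ΔTR ≈ %ΔP + %ΔQ = (+14.6%) + (-33.5800%) = -18.9800%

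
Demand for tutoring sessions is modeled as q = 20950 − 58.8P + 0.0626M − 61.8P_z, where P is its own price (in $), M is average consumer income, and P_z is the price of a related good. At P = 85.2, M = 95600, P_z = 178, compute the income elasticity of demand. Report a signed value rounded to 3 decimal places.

0.548

At the given values, q = 20950 − 58.8(85.2) + 0.0626(95600) − 61.8(178) = 10924.4.
∂q/∂M = 0.0626.
E = (0.0626) × (95600/10924.4) = 0.54781…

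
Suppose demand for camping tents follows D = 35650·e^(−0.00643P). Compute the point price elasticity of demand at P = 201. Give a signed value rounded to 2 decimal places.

-1.29

dD/dP = −0.00643·D = -62.947. At P = 201, D = 9789.59.
Ed = (dD/dP)·(P/D) = (-62.947) × (201/9789.59) = -1.2924…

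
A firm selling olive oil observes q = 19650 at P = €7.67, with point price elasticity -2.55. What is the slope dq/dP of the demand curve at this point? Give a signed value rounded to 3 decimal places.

Ed = (dq/dP)·(P/q) ⇒ dq/dP = Ed·q/P = (-2.55)·19650/7.67 = -6532.92046…

-6532.920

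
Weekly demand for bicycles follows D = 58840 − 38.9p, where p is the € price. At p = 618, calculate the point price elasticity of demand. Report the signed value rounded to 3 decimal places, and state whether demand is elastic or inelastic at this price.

dD/dp = −38.9. At p = 618, D = 58840 − 38.9(618) = 34799.8.
Ed = (dD/dp)·(p/D) = −38.9 × (618/34799.8) = -0.69081…
|Ed| = 0.691 < 1, so demand is inelastic.

-0.691; inelastic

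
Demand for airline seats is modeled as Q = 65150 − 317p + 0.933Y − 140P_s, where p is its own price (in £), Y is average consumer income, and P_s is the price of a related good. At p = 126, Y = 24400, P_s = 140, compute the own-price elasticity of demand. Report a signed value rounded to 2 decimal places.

At the given values, Q = 65150 − 317(126) + 0.933(24400) − 140(140) = 28373.2.
∂Q/∂p = −317.
E = (-317) × (126/28373.2) = -1.4077…

-1.41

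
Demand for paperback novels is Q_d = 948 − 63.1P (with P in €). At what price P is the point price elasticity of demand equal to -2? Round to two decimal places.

Ed = −63.1P/(948 − 63.1P). Set this equal to -2:
63.1P = 2·(948 − 63.1P) ⇒ 63.1P(1 + 2) = 2·948
P = 2·948 / (63.1·3) = 10.0158…

10.02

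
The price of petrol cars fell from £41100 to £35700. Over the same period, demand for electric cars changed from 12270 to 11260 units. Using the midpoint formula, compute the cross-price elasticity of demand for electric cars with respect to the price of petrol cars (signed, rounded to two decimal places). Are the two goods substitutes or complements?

%ΔQ_{electric cars} = (11260 − 12270)/avg = -1010/11765 = -0.085847…
%ΔP_{petrol cars} = (35700 − 41100)/avg = -5400/38400 = -0.140625
E_cross = (-1010/11765) / (-5400/38400) = 0.6104…
E_cross > 0 ⇒ the goods are substitutes.

0.61; substitutes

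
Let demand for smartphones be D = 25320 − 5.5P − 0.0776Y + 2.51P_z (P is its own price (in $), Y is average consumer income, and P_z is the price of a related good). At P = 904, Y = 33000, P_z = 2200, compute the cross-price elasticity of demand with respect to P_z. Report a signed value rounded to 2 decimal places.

0.24

At the given values, D = 25320 − 5.5(904) − 0.0776(33000) + 2.51(2200) = 23309.2.
∂D/∂P_z = 2.51.
E = (2.51) × (2200/23309.2) = 0.2369…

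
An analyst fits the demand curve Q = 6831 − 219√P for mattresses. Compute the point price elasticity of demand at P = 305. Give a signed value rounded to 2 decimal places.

dQ/dP = −219/(2√P) = -6.26995. At P = 305, Q = 3006.33.
Ed = (dQ/dP)·(P/Q) = (-6.26995) × (305/3006.33) = -0.6361…

-0.64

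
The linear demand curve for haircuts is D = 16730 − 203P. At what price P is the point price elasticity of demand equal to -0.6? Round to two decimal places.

30.91

Ed = −203P/(16730 − 203P). Set this equal to -0.6:
203P = 0.6·(16730 − 203P) ⇒ 203P(1 + 0.6) = 0.6·16730
P = 0.6·16730 / (203·1.6) = 30.9051…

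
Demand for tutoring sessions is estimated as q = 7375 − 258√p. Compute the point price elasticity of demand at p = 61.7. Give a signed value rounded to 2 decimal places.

dq/dp = −258/(2√p) = -16.4228. At p = 61.7, q = 5348.43.
Ed = (dq/dp)·(p/q) = (-16.4228) × (61.7/5348.43) = -0.1894…

-0.19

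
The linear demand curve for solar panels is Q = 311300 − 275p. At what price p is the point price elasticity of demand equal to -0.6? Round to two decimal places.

Ed = −275p/(311300 − 275p). Set this equal to -0.6:
275p = 0.6·(311300 − 275p) ⇒ 275p(1 + 0.6) = 0.6·311300
p = 0.6·311300 / (275·1.6) = 424.5

424.50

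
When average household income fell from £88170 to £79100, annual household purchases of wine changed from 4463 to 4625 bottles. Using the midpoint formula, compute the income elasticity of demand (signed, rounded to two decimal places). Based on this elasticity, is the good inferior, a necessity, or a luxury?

-0.33; inferior

%ΔQ = (4625 − 4463)/[( 4463 + 4625)/2] = 162/4544 = 0.035651…
%ΔIncome = (79100 − 88170)/[( 88170 + 79100)/2] = -9070/83635 = -0.108447…
E_income = (162/4544) / (-9070/83635) = -0.3287…
E_income < 0 ⇒ inferior good.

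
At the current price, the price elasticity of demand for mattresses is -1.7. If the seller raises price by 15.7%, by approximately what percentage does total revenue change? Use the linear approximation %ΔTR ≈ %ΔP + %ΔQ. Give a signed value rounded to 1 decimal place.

%ΔQ ≈ Ed × %ΔP = (-1.7) × (+15.7%) = -26.6900%
%ΔTR ≈ %ΔP + %ΔQ = (+15.7%) + (-26.6900%) = -10.9900%

-11.0%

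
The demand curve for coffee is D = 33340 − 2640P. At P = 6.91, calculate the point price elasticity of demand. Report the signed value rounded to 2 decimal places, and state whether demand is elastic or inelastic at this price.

-1.21; elastic

dD/dP = −2640. At P = 6.91, D = 33340 − 2640(6.91) = 15097.6.
Ed = (dD/dP)·(P/D) = −2640 × (6.91/15097.6) = -1.2082…
|Ed| = 1.21 > 1, so demand is elastic.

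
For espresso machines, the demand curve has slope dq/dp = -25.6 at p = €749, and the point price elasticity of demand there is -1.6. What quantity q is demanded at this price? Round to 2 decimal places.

11984.00

Ed = (dq/dp)·(p/q) ⇒ q = (dq/dp)·p/Ed = (-25.6)·749/(-1.6) = 11984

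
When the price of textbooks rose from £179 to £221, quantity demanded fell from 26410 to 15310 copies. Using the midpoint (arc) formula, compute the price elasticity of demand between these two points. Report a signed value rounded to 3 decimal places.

%ΔQ = (15310 − 26410) / [(26410 + 15310)/2] = -11100/20860 = -0.532118…
%ΔP = (221 − 179) / [(179 + 221)/2] = 42/200 = 0.21
Arc Ed = %ΔQ / %ΔP = (-11100/20860) / (42/200) = -2.53389…

-2.534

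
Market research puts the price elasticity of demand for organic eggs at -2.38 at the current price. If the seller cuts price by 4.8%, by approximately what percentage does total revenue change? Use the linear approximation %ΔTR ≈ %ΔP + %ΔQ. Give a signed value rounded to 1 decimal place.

+6.6%

%ΔQ ≈ Ed × %ΔP = (-2.38) × (-4.8%) = +11.4240%
%ΔTR ≈ %ΔP + %ΔQ = (-4.8%) + (+11.4240%) = +6.6240%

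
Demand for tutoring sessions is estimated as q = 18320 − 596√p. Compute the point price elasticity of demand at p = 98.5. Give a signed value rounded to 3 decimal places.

dq/dp = −596/(2√p) = -30.026. At p = 98.5, q = 12404.9.
Ed = (dq/dp)·(p/q) = (-30.026) × (98.5/12404.9) = -0.23841…

-0.238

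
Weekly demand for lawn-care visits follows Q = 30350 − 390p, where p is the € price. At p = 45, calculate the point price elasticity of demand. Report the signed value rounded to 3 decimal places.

-1.371

dQ/dp = −390. At p = 45, Q = 30350 − 390(45) = 12800.
Ed = (dQ/dp)·(p/Q) = −390 × (45/12800) = -1.37109…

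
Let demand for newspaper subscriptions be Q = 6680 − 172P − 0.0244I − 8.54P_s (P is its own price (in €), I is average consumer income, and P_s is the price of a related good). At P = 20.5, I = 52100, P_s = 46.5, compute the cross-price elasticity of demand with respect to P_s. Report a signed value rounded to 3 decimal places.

-0.267

At the given values, Q = 6680 − 172(20.5) − 0.0244(52100) − 8.54(46.5) = 1485.65.
∂Q/∂P_s = -8.54.
E = (-8.54) × (46.5/1485.65) = -0.26729…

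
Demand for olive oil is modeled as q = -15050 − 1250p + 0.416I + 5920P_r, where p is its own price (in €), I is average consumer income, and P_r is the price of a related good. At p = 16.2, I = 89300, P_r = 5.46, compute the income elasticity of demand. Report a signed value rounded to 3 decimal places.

At the given values, q = -15050 − 1250(16.2) + 0.416(89300) + 5920(5.46) = 34172.
∂q/∂I = 0.416.
E = (0.416) × (89300/34172) = 1.08711…

1.087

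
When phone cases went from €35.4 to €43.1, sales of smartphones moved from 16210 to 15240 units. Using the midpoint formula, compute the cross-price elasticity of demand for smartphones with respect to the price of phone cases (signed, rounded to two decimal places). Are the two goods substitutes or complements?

%ΔQ_{smartphones} = (15240 − 16210)/avg = -970/15725 = -0.061685…
%ΔP_{phone cases} = (43.1 − 35.4)/avg = 7.7/39.25 = 0.196178…
E_cross = (-970/15725) / (7.7/39.25) = -0.3144…
E_cross < 0 ⇒ the goods are complements.

-0.31; complements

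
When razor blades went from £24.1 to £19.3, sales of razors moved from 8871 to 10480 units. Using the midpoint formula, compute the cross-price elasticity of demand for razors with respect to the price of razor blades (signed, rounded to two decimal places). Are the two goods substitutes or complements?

-0.75; complements

%ΔQ_{razors} = (10480 − 8871)/avg = 1609/9675.5 = 0.166296…
%ΔP_{razor blades} = (19.3 − 24.1)/avg = -4.8/21.7 = -0.221198…
E_cross = (1609/9675.5) / (-4.8/21.7) = -0.7517…
E_cross < 0 ⇒ the goods are complements.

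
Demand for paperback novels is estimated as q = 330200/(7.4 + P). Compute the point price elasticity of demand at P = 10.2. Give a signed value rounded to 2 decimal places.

-0.58

dq/dP = −330200/(7.4 + P)² = -1065.99. At P = 10.2, q = 18761.4.
Ed = (dq/dP)·(P/q) = (-1065.99) × (10.2/18761.4) = -0.5795…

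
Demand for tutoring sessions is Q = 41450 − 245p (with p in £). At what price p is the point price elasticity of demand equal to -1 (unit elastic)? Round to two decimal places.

84.59

Ed = −245p/(41450 − 245p). Set this equal to -1:
245p = 1·(41450 − 245p) ⇒ 245p(1 + 1) = 1·41450
p = 1·41450 / (245·2) = 84.5918…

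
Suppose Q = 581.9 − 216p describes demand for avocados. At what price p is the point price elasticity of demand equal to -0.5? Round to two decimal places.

0.90

Ed = −216p/(581.9 − 216p). Set this equal to -0.5:
216p = 0.5·(581.9 − 216p) ⇒ 216p(1 + 0.5) = 0.5·581.9
p = 0.5·581.9 / (216·1.5) = 0.8979…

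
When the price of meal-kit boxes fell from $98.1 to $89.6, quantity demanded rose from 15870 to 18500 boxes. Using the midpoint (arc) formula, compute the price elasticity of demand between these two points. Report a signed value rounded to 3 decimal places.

%ΔQ = (18500 − 15870) / [(15870 + 18500)/2] = 2630/17185 = 0.153040…
%ΔP = (89.6 − 98.1) / [(98.1 + 89.6)/2] = -8.5/93.85 = -0.090570…
Arc Ed = %ΔQ / %ΔP = (2630/17185) / (-8.5/93.85) = -1.68974…

-1.690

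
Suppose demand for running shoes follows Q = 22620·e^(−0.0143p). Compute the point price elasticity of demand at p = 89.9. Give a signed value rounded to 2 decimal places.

dQ/dp = −0.0143·Q = -89.4361. At p = 89.9, Q = 6254.27.
Ed = (dQ/dp)·(p/Q) = (-89.4361) × (89.9/6254.27) = -1.2855…

-1.29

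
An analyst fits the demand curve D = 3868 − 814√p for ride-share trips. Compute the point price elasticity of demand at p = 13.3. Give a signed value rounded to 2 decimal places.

-1.65

dD/dp = −814/(2√p) = -111.601. At p = 13.3, D = 899.41.
Ed = (dD/dp)·(p/D) = (-111.601) × (13.3/899.41) = -1.6502…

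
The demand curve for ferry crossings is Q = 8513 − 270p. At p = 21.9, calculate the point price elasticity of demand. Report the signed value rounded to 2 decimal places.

-2.27

dQ/dp = −270. At p = 21.9, Q = 8513 − 270(21.9) = 2600.
Ed = (dQ/dp)·(p/Q) = −270 × (21.9/2600) = -2.2742…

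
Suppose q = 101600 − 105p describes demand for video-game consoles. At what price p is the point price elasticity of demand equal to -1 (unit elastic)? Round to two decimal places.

483.81

Ed = −105p/(101600 − 105p). Set this equal to -1:
105p = 1·(101600 − 105p) ⇒ 105p(1 + 1) = 1·101600
p = 1·101600 / (105·2) = 483.8095…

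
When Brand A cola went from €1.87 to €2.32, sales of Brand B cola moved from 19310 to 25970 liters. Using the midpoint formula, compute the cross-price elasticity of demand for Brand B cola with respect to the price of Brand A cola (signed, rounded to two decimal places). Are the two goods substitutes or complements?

%ΔQ_{Brand B cola} = (25970 − 19310)/avg = 6660/22640 = 0.294169…
%ΔP_{Brand A cola} = (2.32 − 1.87)/avg = 0.45/2.095 = 0.214797…
E_cross = (6660/22640) / (0.45/2.095) = 1.3695…
E_cross > 0 ⇒ the goods are substitutes.

1.37; substitutes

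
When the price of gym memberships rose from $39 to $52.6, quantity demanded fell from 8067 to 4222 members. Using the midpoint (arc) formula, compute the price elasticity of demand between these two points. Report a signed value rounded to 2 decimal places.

-2.11

%ΔQ = (4222 − 8067) / [(8067 + 4222)/2] = -3845/6144.5 = -0.625762…
%ΔP = (52.6 − 39) / [(39 + 52.6)/2] = 13.6/45.8 = 0.296943…
Arc Ed = %ΔQ / %ΔP = (-3845/6144.5) / (13.6/45.8) = -2.1073…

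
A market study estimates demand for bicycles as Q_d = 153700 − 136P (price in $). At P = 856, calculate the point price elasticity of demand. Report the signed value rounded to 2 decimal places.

dQ_d/dP = −136. At P = 856, Q_d = 153700 − 136(856) = 37284.
Ed = (dQ_d/dP)·(P/Q_d) = −136 × (856/37284) = -3.1224…

-3.12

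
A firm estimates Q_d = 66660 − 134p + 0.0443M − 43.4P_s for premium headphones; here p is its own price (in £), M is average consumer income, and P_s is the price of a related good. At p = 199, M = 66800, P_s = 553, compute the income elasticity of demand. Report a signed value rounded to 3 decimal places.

At the given values, Q_d = 66660 − 134(199) + 0.0443(66800) − 43.4(553) = 18953.04.
∂Q_d/∂M = 0.0443.
E = (0.0443) × (66800/18953.04) = 0.15613…

0.156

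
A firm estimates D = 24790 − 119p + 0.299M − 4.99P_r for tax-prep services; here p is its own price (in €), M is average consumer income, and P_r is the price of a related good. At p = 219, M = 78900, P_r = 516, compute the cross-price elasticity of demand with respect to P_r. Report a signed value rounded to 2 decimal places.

At the given values, D = 24790 − 119(219) + 0.299(78900) − 4.99(516) = 19745.26.
∂D/∂P_r = -4.99.
E = (-4.99) × (516/19745.26) = -0.1304…

-0.13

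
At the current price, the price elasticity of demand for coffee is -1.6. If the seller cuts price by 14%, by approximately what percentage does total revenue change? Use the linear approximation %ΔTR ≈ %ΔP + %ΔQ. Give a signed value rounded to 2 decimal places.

+8.40%

%ΔQ ≈ Ed × %ΔP = (-1.6) × (-14%) = +22.4000%
%ΔTR ≈ %ΔP + %ΔQ = (-14%) + (+22.4000%) = +8.4000%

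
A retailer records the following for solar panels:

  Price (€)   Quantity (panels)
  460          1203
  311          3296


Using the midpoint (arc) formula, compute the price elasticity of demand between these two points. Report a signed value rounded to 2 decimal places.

%ΔQ = (3296 − 1203) / [(1203 + 3296)/2] = 2093/2249.5 = 0.930428…
%ΔP = (311 − 460) / [(460 + 311)/2] = -149/385.5 = -0.386511…
Arc Ed = %ΔQ / %ΔP = (2093/2249.5) / (-149/385.5) = -2.4072…

-2.41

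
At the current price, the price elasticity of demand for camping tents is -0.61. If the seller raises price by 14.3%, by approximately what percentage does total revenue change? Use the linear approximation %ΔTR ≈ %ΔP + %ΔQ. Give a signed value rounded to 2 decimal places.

%ΔQ ≈ Ed × %ΔP = (-0.61) × (+14.3%) = -8.7230%
%ΔTR ≈ %ΔP + %ΔQ = (+14.3%) + (-8.7230%) = +5.5770%

+5.58%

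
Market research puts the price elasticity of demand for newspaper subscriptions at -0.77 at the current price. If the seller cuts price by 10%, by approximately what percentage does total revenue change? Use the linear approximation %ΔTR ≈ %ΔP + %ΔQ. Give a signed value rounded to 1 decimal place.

%ΔQ ≈ Ed × %ΔP = (-0.77) × (-10%) = +7.7000%
%ΔTR ≈ %ΔP + %ΔQ = (-10%) + (+7.7000%) = -2.3000%

-2.3%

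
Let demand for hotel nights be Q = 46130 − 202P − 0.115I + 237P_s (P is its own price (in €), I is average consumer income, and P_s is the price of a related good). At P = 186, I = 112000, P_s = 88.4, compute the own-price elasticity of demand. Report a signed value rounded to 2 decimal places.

At the given values, Q = 46130 − 202(186) − 0.115(112000) + 237(88.4) = 16628.8.
∂Q/∂P = −202.
E = (-202) × (186/16628.8) = -2.2594…

-2.26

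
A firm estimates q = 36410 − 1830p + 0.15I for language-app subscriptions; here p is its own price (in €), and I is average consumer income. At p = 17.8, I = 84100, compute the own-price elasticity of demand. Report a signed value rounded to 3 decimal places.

-1.980

At the given values, q = 36410 − 1830(17.8) + 0.15(84100) = 16451.
∂q/∂p = −1830.
E = (-1830) × (17.8/16451) = -1.98006…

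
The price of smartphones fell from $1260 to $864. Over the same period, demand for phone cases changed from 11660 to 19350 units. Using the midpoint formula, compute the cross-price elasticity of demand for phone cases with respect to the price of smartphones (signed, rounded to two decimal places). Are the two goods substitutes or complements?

-1.33; complements

%ΔQ_{phone cases} = (19350 − 11660)/avg = 7690/15505 = 0.495969…
%ΔP_{smartphones} = (864 − 1260)/avg = -396/1062 = -0.372881…
E_cross = (7690/15505) / (-396/1062) = -1.3300…
E_cross < 0 ⇒ the goods are complements.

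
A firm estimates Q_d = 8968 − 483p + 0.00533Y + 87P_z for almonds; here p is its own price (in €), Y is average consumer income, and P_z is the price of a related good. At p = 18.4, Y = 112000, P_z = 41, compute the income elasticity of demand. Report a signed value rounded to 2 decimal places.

At the given values, Q_d = 8968 − 483(18.4) + 0.00533(112000) + 87(41) = 4244.76.
∂Q_d/∂Y = 0.00533.
E = (0.00533) × (112000/4244.76) = 0.1406…

0.14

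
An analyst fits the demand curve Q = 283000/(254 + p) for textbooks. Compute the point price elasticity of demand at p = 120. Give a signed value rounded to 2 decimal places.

-0.32

dQ/dp = −283000/(254 + p)² = -2.02322. At p = 120, Q = 756.684.
Ed = (dQ/dp)·(p/Q) = (-2.02322) × (120/756.684) = -0.3208…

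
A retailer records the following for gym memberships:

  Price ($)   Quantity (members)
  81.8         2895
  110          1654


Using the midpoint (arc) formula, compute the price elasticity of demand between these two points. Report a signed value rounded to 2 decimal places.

-1.86

%ΔQ = (1654 − 2895) / [(2895 + 1654)/2] = -1241/2274.5 = -0.545614…
%ΔP = (110 − 81.8) / [(81.8 + 110)/2] = 28.2/95.9 = 0.294056…
Arc Ed = %ΔQ / %ΔP = (-1241/2274.5) / (28.2/95.9) = -1.8554…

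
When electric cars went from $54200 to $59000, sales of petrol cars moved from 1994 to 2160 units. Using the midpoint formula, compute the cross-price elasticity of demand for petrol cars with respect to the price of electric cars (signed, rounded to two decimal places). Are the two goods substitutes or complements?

0.94; substitutes

%ΔQ_{petrol cars} = (2160 − 1994)/avg = 166/2077 = 0.079922…
%ΔP_{electric cars} = (59000 − 54200)/avg = 4800/56600 = 0.084805…
E_cross = (166/2077) / (4800/56600) = 0.9424…
E_cross > 0 ⇒ the goods are substitutes.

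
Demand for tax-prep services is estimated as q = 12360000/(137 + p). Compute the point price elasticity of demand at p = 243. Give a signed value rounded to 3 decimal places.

-0.639

dq/dp = −12360000/(137 + p)² = -85.5956. At p = 243, q = 32526.3.
Ed = (dq/dp)·(p/q) = (-85.5956) × (243/32526.3) = -0.63947…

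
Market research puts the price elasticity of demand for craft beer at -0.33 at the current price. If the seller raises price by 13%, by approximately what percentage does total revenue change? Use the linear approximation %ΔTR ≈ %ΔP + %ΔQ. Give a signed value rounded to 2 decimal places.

%ΔQ ≈ Ed × %ΔP = (-0.33) × (+13%) = -4.2900%
%ΔTR ≈ %ΔP + %ΔQ = (+13%) + (-4.2900%) = +8.7100%

+8.71%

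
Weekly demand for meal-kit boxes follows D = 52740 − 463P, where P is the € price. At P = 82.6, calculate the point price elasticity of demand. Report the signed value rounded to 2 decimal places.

dD/dP = −463. At P = 82.6, D = 52740 − 463(82.6) = 14496.2.
Ed = (dD/dP)·(P/D) = −463 × (82.6/14496.2) = -2.6381…

-2.64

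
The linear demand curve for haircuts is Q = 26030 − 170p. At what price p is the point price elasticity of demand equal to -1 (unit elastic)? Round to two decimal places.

Ed = −170p/(26030 − 170p). Set this equal to -1:
170p = 1·(26030 − 170p) ⇒ 170p(1 + 1) = 1·26030
p = 1·26030 / (170·2) = 76.5588…

76.56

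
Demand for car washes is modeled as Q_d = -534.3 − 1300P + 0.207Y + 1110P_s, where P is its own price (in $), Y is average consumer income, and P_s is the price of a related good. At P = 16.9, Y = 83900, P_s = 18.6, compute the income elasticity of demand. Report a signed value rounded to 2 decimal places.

1.12

At the given values, Q_d = -534.3 − 1300(16.9) + 0.207(83900) + 1110(18.6) = 15509.
∂Q_d/∂Y = 0.207.
E = (0.207) × (83900/15509) = 1.1198…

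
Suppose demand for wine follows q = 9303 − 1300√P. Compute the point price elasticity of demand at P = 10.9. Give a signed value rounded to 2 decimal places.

-0.43

dq/dP = −1300/(2√P) = -196.879. At P = 10.9, q = 5011.03.
Ed = (dq/dP)·(P/q) = (-196.879) × (10.9/5011.03) = -0.4282…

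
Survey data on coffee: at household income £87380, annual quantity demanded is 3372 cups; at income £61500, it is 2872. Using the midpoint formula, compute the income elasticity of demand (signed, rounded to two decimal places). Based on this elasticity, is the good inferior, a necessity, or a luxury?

%ΔQ = (2872 − 3372)/[( 3372 + 2872)/2] = -500/3122 = -0.160153…
%ΔIncome = (61500 − 87380)/[( 87380 + 61500)/2] = -25880/74440 = -0.347662…
E_income = (-500/3122) / (-25880/74440) = 0.4606…
0 < E_income < 1 ⇒ normal good, necessity.

0.46; necessity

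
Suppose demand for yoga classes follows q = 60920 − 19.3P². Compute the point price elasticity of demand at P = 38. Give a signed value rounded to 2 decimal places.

dq/dP = −2·19.3·P = -1466.8. At P = 38, q = 33050.8.
Ed = (dq/dP)·(P/q) = (-1466.8) × (38/33050.8) = -1.6864…

-1.69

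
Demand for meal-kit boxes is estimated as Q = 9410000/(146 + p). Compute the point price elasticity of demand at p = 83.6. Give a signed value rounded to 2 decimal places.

dQ/dp = −9410000/(146 + p)² = -178.503. At p = 83.6, Q = 40984.3.
Ed = (dQ/dp)·(p/Q) = (-178.503) × (83.6/40984.3) = -0.3641…

-0.36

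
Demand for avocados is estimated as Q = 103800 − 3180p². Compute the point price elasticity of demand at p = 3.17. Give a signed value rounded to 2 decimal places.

dQ/dp = −2·3180·p = -20161.2. At p = 3.17, Q = 71844.498.
Ed = (dQ/dp)·(p/Q) = (-20161.2) × (3.17/71844.498) = -0.8895…

-0.89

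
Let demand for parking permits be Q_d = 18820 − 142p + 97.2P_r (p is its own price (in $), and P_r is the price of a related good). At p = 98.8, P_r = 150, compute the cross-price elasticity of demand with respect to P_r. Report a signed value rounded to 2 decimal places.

At the given values, Q_d = 18820 − 142(98.8) + 97.2(150) = 19370.4.
∂Q_d/∂P_r = 97.2.
E = (97.2) × (150/19370.4) = 0.7526…

0.75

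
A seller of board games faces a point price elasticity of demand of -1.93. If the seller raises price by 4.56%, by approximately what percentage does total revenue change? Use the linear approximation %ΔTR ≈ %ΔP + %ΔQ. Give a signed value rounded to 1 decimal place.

-4.2%

%ΔQ ≈ Ed × %ΔP = (-1.93) × (+4.56%) = -8.8008%
%ΔTR ≈ %ΔP + %ΔQ = (+4.56%) + (-8.8008%) = -4.2408%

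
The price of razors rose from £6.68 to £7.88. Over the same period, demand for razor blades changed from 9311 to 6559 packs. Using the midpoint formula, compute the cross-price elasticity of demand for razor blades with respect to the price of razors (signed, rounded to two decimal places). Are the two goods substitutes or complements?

-2.10; complements

%ΔQ_{razor blades} = (6559 − 9311)/avg = -2752/7935 = -0.346817…
%ΔP_{razors} = (7.88 − 6.68)/avg = 1.2/7.28 = 0.164835…
E_cross = (-2752/7935) / (1.2/7.28) = -2.1040…
E_cross < 0 ⇒ the goods are complements.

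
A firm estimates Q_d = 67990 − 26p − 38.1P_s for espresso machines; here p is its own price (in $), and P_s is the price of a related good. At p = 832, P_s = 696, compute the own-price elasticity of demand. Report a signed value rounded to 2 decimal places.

At the given values, Q_d = 67990 − 26(832) − 38.1(696) = 19840.4.
∂Q_d/∂p = −26.
E = (-26) × (832/19840.4) = -1.0903…

-1.09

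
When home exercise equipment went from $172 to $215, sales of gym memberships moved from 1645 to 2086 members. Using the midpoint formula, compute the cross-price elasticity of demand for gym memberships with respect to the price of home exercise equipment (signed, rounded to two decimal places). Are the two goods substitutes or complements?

%ΔQ_{gym memberships} = (2086 − 1645)/avg = 441/1865.5 = 0.236397…
%ΔP_{home exercise equipment} = (215 − 172)/avg = 43/193.5 = 0.222222…
E_cross = (441/1865.5) / (43/193.5) = 1.0637…
E_cross > 0 ⇒ the goods are substitutes.

1.06; substitutes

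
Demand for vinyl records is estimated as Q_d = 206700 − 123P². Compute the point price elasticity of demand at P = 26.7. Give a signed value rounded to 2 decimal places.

-1.47

dQ_d/dP = −2·123·P = -6568.2. At P = 26.7, Q_d = 119014.53.
Ed = (dQ_d/dP)·(P/Q_d) = (-6568.2) × (26.7/119014.53) = -1.4735…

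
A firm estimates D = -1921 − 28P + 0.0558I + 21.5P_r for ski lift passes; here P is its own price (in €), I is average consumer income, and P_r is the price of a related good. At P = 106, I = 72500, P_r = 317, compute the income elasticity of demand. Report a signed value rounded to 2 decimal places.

0.68

At the given values, D = -1921 − 28(106) + 0.0558(72500) + 21.5(317) = 5972.
∂D/∂I = 0.0558.
E = (0.0558) × (72500/5972) = 0.6774…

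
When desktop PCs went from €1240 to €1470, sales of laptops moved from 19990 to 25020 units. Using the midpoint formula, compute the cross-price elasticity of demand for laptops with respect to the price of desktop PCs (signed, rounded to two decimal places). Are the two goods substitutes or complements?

1.32; substitutes

%ΔQ_{laptops} = (25020 − 19990)/avg = 5030/22505 = 0.223505…
%ΔP_{desktop PCs} = (1470 − 1240)/avg = 230/1355 = 0.169741…
E_cross = (5030/22505) / (230/1355) = 1.3167…
E_cross > 0 ⇒ the goods are substitutes.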